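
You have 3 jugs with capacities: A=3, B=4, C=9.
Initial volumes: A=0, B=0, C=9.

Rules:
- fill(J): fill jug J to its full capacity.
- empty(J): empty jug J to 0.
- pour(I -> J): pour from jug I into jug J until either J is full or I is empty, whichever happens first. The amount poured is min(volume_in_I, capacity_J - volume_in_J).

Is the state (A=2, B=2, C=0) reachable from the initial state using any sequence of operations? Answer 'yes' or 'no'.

Answer: yes

Derivation:
BFS from (A=0, B=0, C=9):
  1. fill(A) -> (A=3 B=0 C=9)
  2. pour(A -> B) -> (A=0 B=3 C=9)
  3. pour(C -> A) -> (A=3 B=3 C=6)
  4. pour(A -> B) -> (A=2 B=4 C=6)
  5. empty(B) -> (A=2 B=0 C=6)
  6. pour(C -> B) -> (A=2 B=4 C=2)
  7. empty(B) -> (A=2 B=0 C=2)
  8. pour(C -> B) -> (A=2 B=2 C=0)
Target reached → yes.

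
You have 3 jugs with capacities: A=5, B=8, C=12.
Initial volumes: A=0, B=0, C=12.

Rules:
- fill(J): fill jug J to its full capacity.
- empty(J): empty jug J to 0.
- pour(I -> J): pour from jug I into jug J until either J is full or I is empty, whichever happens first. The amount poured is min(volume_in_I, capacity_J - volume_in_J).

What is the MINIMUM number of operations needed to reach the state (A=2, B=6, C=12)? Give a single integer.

Answer: 7

Derivation:
BFS from (A=0, B=0, C=12). One shortest path:
  1. pour(C -> A) -> (A=5 B=0 C=7)
  2. pour(A -> B) -> (A=0 B=5 C=7)
  3. pour(C -> A) -> (A=5 B=5 C=2)
  4. pour(A -> B) -> (A=2 B=8 C=2)
  5. pour(B -> C) -> (A=2 B=0 C=10)
  6. fill(B) -> (A=2 B=8 C=10)
  7. pour(B -> C) -> (A=2 B=6 C=12)
Reached target in 7 moves.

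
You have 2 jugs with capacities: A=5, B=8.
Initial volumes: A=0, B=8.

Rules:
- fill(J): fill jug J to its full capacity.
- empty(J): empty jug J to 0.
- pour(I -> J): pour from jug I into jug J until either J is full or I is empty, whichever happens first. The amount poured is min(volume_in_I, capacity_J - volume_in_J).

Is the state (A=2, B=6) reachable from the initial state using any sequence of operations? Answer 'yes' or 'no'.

BFS explored all 26 reachable states.
Reachable set includes: (0,0), (0,1), (0,2), (0,3), (0,4), (0,5), (0,6), (0,7), (0,8), (1,0), (1,8), (2,0) ...
Target (A=2, B=6) not in reachable set → no.

Answer: no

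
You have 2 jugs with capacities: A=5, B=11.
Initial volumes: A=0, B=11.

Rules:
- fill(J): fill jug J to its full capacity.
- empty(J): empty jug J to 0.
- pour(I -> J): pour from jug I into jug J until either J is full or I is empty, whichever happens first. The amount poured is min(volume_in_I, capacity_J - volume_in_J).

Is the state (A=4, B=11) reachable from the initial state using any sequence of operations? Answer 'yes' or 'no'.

BFS from (A=0, B=11):
  1. fill(A) -> (A=5 B=11)
  2. empty(B) -> (A=5 B=0)
  3. pour(A -> B) -> (A=0 B=5)
  4. fill(A) -> (A=5 B=5)
  5. pour(A -> B) -> (A=0 B=10)
  6. fill(A) -> (A=5 B=10)
  7. pour(A -> B) -> (A=4 B=11)
Target reached → yes.

Answer: yes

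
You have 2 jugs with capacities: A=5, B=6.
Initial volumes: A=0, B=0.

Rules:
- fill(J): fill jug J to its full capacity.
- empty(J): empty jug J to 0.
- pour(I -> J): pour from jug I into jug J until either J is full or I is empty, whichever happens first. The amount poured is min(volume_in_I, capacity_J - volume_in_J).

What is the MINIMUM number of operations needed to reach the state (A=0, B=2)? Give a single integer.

BFS from (A=0, B=0). One shortest path:
  1. fill(B) -> (A=0 B=6)
  2. pour(B -> A) -> (A=5 B=1)
  3. empty(A) -> (A=0 B=1)
  4. pour(B -> A) -> (A=1 B=0)
  5. fill(B) -> (A=1 B=6)
  6. pour(B -> A) -> (A=5 B=2)
  7. empty(A) -> (A=0 B=2)
Reached target in 7 moves.

Answer: 7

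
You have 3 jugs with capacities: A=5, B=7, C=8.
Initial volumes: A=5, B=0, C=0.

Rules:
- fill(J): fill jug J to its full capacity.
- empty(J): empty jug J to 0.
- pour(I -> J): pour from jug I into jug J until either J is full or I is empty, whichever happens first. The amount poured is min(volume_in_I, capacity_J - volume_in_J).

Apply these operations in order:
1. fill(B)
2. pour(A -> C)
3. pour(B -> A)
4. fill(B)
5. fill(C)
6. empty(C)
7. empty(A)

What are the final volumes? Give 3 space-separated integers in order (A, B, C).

Answer: 0 7 0

Derivation:
Step 1: fill(B) -> (A=5 B=7 C=0)
Step 2: pour(A -> C) -> (A=0 B=7 C=5)
Step 3: pour(B -> A) -> (A=5 B=2 C=5)
Step 4: fill(B) -> (A=5 B=7 C=5)
Step 5: fill(C) -> (A=5 B=7 C=8)
Step 6: empty(C) -> (A=5 B=7 C=0)
Step 7: empty(A) -> (A=0 B=7 C=0)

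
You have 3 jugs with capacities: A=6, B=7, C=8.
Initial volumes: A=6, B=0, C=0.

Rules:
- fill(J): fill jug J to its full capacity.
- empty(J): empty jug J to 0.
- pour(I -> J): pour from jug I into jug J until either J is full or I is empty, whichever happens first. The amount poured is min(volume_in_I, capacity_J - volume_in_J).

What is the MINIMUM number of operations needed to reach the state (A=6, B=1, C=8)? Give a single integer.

Answer: 4

Derivation:
BFS from (A=6, B=0, C=0). One shortest path:
  1. empty(A) -> (A=0 B=0 C=0)
  2. fill(B) -> (A=0 B=7 C=0)
  3. fill(C) -> (A=0 B=7 C=8)
  4. pour(B -> A) -> (A=6 B=1 C=8)
Reached target in 4 moves.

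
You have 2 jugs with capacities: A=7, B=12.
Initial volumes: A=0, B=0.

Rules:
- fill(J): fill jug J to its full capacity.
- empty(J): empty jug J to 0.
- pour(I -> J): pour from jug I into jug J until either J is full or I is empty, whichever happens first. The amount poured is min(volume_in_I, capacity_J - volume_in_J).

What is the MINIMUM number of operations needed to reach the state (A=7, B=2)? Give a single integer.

BFS from (A=0, B=0). One shortest path:
  1. fill(A) -> (A=7 B=0)
  2. pour(A -> B) -> (A=0 B=7)
  3. fill(A) -> (A=7 B=7)
  4. pour(A -> B) -> (A=2 B=12)
  5. empty(B) -> (A=2 B=0)
  6. pour(A -> B) -> (A=0 B=2)
  7. fill(A) -> (A=7 B=2)
Reached target in 7 moves.

Answer: 7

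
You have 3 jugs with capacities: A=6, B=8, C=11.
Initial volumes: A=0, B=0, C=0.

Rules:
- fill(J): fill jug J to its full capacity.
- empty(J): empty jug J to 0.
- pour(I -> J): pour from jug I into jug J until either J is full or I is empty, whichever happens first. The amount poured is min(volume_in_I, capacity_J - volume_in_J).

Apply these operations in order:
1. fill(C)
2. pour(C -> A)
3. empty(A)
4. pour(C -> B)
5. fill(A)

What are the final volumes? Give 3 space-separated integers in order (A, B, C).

Step 1: fill(C) -> (A=0 B=0 C=11)
Step 2: pour(C -> A) -> (A=6 B=0 C=5)
Step 3: empty(A) -> (A=0 B=0 C=5)
Step 4: pour(C -> B) -> (A=0 B=5 C=0)
Step 5: fill(A) -> (A=6 B=5 C=0)

Answer: 6 5 0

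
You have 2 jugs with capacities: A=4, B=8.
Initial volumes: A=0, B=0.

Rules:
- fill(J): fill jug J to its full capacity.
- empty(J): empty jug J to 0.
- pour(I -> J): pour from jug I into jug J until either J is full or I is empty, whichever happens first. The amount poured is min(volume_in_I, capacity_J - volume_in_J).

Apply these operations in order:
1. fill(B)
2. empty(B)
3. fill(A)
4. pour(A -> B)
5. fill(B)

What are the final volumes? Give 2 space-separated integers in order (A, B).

Answer: 0 8

Derivation:
Step 1: fill(B) -> (A=0 B=8)
Step 2: empty(B) -> (A=0 B=0)
Step 3: fill(A) -> (A=4 B=0)
Step 4: pour(A -> B) -> (A=0 B=4)
Step 5: fill(B) -> (A=0 B=8)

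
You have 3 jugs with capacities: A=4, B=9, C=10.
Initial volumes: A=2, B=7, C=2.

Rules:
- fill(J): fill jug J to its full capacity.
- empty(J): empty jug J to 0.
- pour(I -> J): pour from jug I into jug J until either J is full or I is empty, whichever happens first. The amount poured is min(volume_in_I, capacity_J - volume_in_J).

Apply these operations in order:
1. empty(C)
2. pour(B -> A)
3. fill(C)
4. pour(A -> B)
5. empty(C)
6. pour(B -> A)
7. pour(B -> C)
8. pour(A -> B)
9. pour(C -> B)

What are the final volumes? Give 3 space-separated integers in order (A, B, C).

Step 1: empty(C) -> (A=2 B=7 C=0)
Step 2: pour(B -> A) -> (A=4 B=5 C=0)
Step 3: fill(C) -> (A=4 B=5 C=10)
Step 4: pour(A -> B) -> (A=0 B=9 C=10)
Step 5: empty(C) -> (A=0 B=9 C=0)
Step 6: pour(B -> A) -> (A=4 B=5 C=0)
Step 7: pour(B -> C) -> (A=4 B=0 C=5)
Step 8: pour(A -> B) -> (A=0 B=4 C=5)
Step 9: pour(C -> B) -> (A=0 B=9 C=0)

Answer: 0 9 0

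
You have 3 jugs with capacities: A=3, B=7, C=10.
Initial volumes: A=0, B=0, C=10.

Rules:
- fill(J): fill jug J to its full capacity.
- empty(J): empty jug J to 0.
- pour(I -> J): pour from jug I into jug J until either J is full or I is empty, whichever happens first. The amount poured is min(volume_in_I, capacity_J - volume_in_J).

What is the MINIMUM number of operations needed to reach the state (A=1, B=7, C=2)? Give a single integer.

Answer: 7

Derivation:
BFS from (A=0, B=0, C=10). One shortest path:
  1. pour(C -> B) -> (A=0 B=7 C=3)
  2. pour(B -> A) -> (A=3 B=4 C=3)
  3. pour(A -> C) -> (A=0 B=4 C=6)
  4. pour(B -> A) -> (A=3 B=1 C=6)
  5. pour(A -> C) -> (A=0 B=1 C=9)
  6. pour(B -> A) -> (A=1 B=0 C=9)
  7. pour(C -> B) -> (A=1 B=7 C=2)
Reached target in 7 moves.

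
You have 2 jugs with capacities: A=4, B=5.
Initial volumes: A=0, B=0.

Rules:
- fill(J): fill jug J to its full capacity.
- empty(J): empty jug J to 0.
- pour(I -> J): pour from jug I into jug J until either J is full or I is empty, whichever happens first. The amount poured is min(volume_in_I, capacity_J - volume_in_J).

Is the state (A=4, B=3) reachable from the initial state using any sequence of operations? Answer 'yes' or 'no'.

BFS from (A=0, B=0):
  1. fill(A) -> (A=4 B=0)
  2. pour(A -> B) -> (A=0 B=4)
  3. fill(A) -> (A=4 B=4)
  4. pour(A -> B) -> (A=3 B=5)
  5. empty(B) -> (A=3 B=0)
  6. pour(A -> B) -> (A=0 B=3)
  7. fill(A) -> (A=4 B=3)
Target reached → yes.

Answer: yes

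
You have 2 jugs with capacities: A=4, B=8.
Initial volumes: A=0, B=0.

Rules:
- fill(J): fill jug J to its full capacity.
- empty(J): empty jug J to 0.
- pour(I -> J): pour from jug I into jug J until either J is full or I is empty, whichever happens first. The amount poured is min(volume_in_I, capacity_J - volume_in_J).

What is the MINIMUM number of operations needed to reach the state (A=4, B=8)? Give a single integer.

Answer: 2

Derivation:
BFS from (A=0, B=0). One shortest path:
  1. fill(A) -> (A=4 B=0)
  2. fill(B) -> (A=4 B=8)
Reached target in 2 moves.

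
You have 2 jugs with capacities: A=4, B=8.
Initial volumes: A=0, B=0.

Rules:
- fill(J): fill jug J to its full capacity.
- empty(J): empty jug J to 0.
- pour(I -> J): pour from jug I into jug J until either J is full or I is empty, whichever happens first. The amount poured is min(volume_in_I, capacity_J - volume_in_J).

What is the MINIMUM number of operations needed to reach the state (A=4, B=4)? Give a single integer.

BFS from (A=0, B=0). One shortest path:
  1. fill(B) -> (A=0 B=8)
  2. pour(B -> A) -> (A=4 B=4)
Reached target in 2 moves.

Answer: 2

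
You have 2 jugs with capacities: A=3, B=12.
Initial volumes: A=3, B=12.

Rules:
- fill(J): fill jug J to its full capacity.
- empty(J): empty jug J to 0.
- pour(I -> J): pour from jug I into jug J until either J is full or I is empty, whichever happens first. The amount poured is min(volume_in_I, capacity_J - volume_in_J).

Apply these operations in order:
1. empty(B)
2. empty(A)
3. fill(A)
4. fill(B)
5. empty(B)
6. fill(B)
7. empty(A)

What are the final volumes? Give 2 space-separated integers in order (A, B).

Step 1: empty(B) -> (A=3 B=0)
Step 2: empty(A) -> (A=0 B=0)
Step 3: fill(A) -> (A=3 B=0)
Step 4: fill(B) -> (A=3 B=12)
Step 5: empty(B) -> (A=3 B=0)
Step 6: fill(B) -> (A=3 B=12)
Step 7: empty(A) -> (A=0 B=12)

Answer: 0 12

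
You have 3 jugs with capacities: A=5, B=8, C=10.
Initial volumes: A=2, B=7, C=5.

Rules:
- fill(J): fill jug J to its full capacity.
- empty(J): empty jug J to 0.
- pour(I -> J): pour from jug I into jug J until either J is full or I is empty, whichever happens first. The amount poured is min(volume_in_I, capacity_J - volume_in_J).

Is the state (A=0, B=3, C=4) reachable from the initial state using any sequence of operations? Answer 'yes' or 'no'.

Answer: yes

Derivation:
BFS from (A=2, B=7, C=5):
  1. empty(A) -> (A=0 B=7 C=5)
  2. pour(C -> B) -> (A=0 B=8 C=4)
  3. pour(B -> A) -> (A=5 B=3 C=4)
  4. empty(A) -> (A=0 B=3 C=4)
Target reached → yes.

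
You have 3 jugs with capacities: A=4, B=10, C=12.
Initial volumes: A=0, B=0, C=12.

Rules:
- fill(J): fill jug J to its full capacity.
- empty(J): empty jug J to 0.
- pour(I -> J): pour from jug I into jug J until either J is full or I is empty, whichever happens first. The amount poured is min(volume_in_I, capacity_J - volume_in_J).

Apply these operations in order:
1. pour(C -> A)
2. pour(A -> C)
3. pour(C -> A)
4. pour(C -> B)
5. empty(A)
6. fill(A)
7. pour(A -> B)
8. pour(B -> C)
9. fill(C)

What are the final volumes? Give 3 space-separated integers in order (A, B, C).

Answer: 2 0 12

Derivation:
Step 1: pour(C -> A) -> (A=4 B=0 C=8)
Step 2: pour(A -> C) -> (A=0 B=0 C=12)
Step 3: pour(C -> A) -> (A=4 B=0 C=8)
Step 4: pour(C -> B) -> (A=4 B=8 C=0)
Step 5: empty(A) -> (A=0 B=8 C=0)
Step 6: fill(A) -> (A=4 B=8 C=0)
Step 7: pour(A -> B) -> (A=2 B=10 C=0)
Step 8: pour(B -> C) -> (A=2 B=0 C=10)
Step 9: fill(C) -> (A=2 B=0 C=12)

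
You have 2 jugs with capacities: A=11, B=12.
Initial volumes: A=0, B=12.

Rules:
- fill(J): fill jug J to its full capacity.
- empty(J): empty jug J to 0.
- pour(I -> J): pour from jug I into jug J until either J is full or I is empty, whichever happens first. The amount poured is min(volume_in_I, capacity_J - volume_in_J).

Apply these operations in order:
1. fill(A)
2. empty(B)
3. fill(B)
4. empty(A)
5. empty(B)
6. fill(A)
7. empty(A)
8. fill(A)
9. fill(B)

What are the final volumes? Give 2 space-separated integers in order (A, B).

Step 1: fill(A) -> (A=11 B=12)
Step 2: empty(B) -> (A=11 B=0)
Step 3: fill(B) -> (A=11 B=12)
Step 4: empty(A) -> (A=0 B=12)
Step 5: empty(B) -> (A=0 B=0)
Step 6: fill(A) -> (A=11 B=0)
Step 7: empty(A) -> (A=0 B=0)
Step 8: fill(A) -> (A=11 B=0)
Step 9: fill(B) -> (A=11 B=12)

Answer: 11 12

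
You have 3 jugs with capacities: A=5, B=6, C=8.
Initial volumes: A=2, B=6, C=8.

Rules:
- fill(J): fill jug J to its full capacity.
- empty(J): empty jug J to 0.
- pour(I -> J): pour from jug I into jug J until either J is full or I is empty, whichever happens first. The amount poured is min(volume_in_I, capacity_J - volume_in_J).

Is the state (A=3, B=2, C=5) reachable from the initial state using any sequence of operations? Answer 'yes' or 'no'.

BFS explored all 238 reachable states.
Reachable set includes: (0,0,0), (0,0,1), (0,0,2), (0,0,3), (0,0,4), (0,0,5), (0,0,6), (0,0,7), (0,0,8), (0,1,0), (0,1,1), (0,1,2) ...
Target (A=3, B=2, C=5) not in reachable set → no.

Answer: no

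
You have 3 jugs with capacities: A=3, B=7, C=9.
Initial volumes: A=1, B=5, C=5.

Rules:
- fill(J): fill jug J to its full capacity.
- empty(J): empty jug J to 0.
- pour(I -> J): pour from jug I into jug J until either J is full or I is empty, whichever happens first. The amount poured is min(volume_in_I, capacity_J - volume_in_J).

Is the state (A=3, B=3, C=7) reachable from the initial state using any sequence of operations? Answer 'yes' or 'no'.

BFS from (A=1, B=5, C=5):
  1. fill(B) -> (A=1 B=7 C=5)
  2. pour(B -> C) -> (A=1 B=3 C=9)
  3. pour(C -> A) -> (A=3 B=3 C=7)
Target reached → yes.

Answer: yes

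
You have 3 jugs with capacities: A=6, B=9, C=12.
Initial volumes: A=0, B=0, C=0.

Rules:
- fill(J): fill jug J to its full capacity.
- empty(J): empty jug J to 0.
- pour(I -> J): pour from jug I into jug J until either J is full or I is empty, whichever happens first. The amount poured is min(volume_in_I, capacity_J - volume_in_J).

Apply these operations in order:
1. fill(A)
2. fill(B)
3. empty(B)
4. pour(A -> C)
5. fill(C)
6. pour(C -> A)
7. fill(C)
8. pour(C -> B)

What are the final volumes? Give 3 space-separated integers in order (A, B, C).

Answer: 6 9 3

Derivation:
Step 1: fill(A) -> (A=6 B=0 C=0)
Step 2: fill(B) -> (A=6 B=9 C=0)
Step 3: empty(B) -> (A=6 B=0 C=0)
Step 4: pour(A -> C) -> (A=0 B=0 C=6)
Step 5: fill(C) -> (A=0 B=0 C=12)
Step 6: pour(C -> A) -> (A=6 B=0 C=6)
Step 7: fill(C) -> (A=6 B=0 C=12)
Step 8: pour(C -> B) -> (A=6 B=9 C=3)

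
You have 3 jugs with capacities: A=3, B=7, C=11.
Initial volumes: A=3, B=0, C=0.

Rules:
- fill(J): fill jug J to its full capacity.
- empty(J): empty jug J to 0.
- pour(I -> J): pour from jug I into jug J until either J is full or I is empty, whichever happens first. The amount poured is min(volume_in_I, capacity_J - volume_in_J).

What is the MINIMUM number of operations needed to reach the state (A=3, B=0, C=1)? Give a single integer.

Answer: 5

Derivation:
BFS from (A=3, B=0, C=0). One shortest path:
  1. empty(A) -> (A=0 B=0 C=0)
  2. fill(C) -> (A=0 B=0 C=11)
  3. pour(C -> A) -> (A=3 B=0 C=8)
  4. pour(C -> B) -> (A=3 B=7 C=1)
  5. empty(B) -> (A=3 B=0 C=1)
Reached target in 5 moves.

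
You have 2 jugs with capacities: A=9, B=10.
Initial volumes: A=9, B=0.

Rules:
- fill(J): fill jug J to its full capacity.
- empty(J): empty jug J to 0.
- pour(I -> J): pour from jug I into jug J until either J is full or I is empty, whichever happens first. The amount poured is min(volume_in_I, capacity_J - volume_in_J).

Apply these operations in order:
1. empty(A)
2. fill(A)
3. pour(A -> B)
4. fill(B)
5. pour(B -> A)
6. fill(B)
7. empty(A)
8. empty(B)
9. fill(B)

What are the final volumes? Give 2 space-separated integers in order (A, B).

Answer: 0 10

Derivation:
Step 1: empty(A) -> (A=0 B=0)
Step 2: fill(A) -> (A=9 B=0)
Step 3: pour(A -> B) -> (A=0 B=9)
Step 4: fill(B) -> (A=0 B=10)
Step 5: pour(B -> A) -> (A=9 B=1)
Step 6: fill(B) -> (A=9 B=10)
Step 7: empty(A) -> (A=0 B=10)
Step 8: empty(B) -> (A=0 B=0)
Step 9: fill(B) -> (A=0 B=10)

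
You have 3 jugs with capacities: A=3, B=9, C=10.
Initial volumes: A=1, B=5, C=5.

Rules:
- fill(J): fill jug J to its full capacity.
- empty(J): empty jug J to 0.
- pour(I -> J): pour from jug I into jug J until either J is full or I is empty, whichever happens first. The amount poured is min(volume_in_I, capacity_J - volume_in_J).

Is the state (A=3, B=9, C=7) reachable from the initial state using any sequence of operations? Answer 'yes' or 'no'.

BFS from (A=1, B=5, C=5):
  1. empty(A) -> (A=0 B=5 C=5)
  2. fill(B) -> (A=0 B=9 C=5)
  3. fill(C) -> (A=0 B=9 C=10)
  4. pour(C -> A) -> (A=3 B=9 C=7)
Target reached → yes.

Answer: yes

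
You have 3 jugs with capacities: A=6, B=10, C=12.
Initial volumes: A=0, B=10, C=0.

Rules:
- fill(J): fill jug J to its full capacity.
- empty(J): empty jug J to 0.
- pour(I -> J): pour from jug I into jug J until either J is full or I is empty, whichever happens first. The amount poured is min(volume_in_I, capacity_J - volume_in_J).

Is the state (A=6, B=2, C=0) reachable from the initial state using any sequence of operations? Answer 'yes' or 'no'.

BFS from (A=0, B=10, C=0):
  1. pour(B -> A) -> (A=6 B=4 C=0)
  2. pour(B -> C) -> (A=6 B=0 C=4)
  3. fill(B) -> (A=6 B=10 C=4)
  4. pour(B -> C) -> (A=6 B=2 C=12)
  5. empty(C) -> (A=6 B=2 C=0)
Target reached → yes.

Answer: yes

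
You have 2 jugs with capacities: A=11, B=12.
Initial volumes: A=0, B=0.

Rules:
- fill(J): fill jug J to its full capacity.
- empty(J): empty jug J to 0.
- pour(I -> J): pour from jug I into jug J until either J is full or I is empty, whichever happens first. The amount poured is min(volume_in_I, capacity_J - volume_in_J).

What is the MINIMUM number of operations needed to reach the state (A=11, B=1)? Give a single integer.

Answer: 2

Derivation:
BFS from (A=0, B=0). One shortest path:
  1. fill(B) -> (A=0 B=12)
  2. pour(B -> A) -> (A=11 B=1)
Reached target in 2 moves.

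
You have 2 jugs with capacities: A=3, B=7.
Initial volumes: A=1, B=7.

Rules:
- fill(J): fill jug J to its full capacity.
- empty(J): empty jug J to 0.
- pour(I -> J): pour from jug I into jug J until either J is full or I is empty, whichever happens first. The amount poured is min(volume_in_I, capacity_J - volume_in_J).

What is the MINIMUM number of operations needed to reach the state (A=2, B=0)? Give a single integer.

Answer: 5

Derivation:
BFS from (A=1, B=7). One shortest path:
  1. pour(B -> A) -> (A=3 B=5)
  2. empty(A) -> (A=0 B=5)
  3. pour(B -> A) -> (A=3 B=2)
  4. empty(A) -> (A=0 B=2)
  5. pour(B -> A) -> (A=2 B=0)
Reached target in 5 moves.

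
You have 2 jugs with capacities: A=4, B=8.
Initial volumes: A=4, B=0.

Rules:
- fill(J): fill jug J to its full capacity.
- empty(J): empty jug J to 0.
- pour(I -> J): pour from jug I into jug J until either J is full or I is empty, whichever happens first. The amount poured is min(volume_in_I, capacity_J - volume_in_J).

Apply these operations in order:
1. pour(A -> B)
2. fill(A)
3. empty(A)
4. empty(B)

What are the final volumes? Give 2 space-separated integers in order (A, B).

Answer: 0 0

Derivation:
Step 1: pour(A -> B) -> (A=0 B=4)
Step 2: fill(A) -> (A=4 B=4)
Step 3: empty(A) -> (A=0 B=4)
Step 4: empty(B) -> (A=0 B=0)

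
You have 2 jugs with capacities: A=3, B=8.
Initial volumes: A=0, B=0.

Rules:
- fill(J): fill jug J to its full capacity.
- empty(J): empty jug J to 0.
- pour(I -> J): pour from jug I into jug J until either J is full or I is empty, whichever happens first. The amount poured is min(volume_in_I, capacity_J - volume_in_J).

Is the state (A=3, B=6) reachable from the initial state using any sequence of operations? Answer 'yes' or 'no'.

Answer: yes

Derivation:
BFS from (A=0, B=0):
  1. fill(A) -> (A=3 B=0)
  2. pour(A -> B) -> (A=0 B=3)
  3. fill(A) -> (A=3 B=3)
  4. pour(A -> B) -> (A=0 B=6)
  5. fill(A) -> (A=3 B=6)
Target reached → yes.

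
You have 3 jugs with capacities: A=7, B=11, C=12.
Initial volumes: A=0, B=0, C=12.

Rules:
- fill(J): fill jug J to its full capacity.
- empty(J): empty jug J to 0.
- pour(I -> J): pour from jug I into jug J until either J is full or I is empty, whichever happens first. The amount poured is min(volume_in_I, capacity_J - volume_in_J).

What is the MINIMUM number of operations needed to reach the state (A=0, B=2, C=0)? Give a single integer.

Answer: 7

Derivation:
BFS from (A=0, B=0, C=12). One shortest path:
  1. fill(A) -> (A=7 B=0 C=12)
  2. empty(C) -> (A=7 B=0 C=0)
  3. pour(A -> B) -> (A=0 B=7 C=0)
  4. fill(A) -> (A=7 B=7 C=0)
  5. pour(A -> C) -> (A=0 B=7 C=7)
  6. pour(B -> C) -> (A=0 B=2 C=12)
  7. empty(C) -> (A=0 B=2 C=0)
Reached target in 7 moves.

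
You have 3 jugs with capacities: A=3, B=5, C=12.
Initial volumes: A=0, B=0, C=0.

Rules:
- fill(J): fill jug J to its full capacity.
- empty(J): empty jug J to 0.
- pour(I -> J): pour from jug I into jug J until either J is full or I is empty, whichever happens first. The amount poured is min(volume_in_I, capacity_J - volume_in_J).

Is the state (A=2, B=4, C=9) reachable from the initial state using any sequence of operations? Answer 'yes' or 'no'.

Answer: no

Derivation:
BFS explored all 224 reachable states.
Reachable set includes: (0,0,0), (0,0,1), (0,0,2), (0,0,3), (0,0,4), (0,0,5), (0,0,6), (0,0,7), (0,0,8), (0,0,9), (0,0,10), (0,0,11) ...
Target (A=2, B=4, C=9) not in reachable set → no.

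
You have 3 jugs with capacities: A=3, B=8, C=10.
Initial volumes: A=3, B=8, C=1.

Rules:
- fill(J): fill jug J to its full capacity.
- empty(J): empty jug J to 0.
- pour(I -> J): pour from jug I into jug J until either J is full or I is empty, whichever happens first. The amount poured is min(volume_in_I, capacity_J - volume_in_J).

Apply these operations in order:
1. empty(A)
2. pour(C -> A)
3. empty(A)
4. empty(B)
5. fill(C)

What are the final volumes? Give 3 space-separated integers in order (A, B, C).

Answer: 0 0 10

Derivation:
Step 1: empty(A) -> (A=0 B=8 C=1)
Step 2: pour(C -> A) -> (A=1 B=8 C=0)
Step 3: empty(A) -> (A=0 B=8 C=0)
Step 4: empty(B) -> (A=0 B=0 C=0)
Step 5: fill(C) -> (A=0 B=0 C=10)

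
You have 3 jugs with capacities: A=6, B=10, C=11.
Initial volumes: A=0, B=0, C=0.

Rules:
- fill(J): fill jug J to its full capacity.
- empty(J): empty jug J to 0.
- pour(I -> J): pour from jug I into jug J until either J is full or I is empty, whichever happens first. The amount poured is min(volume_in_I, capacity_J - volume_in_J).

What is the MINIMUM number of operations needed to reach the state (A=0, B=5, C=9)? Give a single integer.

Answer: 8

Derivation:
BFS from (A=0, B=0, C=0). One shortest path:
  1. fill(B) -> (A=0 B=10 C=0)
  2. pour(B -> A) -> (A=6 B=4 C=0)
  3. pour(A -> C) -> (A=0 B=4 C=6)
  4. pour(B -> A) -> (A=4 B=0 C=6)
  5. fill(B) -> (A=4 B=10 C=6)
  6. pour(B -> C) -> (A=4 B=5 C=11)
  7. pour(C -> A) -> (A=6 B=5 C=9)
  8. empty(A) -> (A=0 B=5 C=9)
Reached target in 8 moves.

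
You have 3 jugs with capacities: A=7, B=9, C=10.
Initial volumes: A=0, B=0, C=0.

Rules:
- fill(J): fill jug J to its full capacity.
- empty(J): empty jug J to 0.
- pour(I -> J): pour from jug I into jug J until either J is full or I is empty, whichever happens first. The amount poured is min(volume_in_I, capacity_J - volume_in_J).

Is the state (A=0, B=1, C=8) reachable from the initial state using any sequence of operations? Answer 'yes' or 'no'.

BFS from (A=0, B=0, C=0):
  1. fill(A) -> (A=7 B=0 C=0)
  2. fill(B) -> (A=7 B=9 C=0)
  3. pour(B -> C) -> (A=7 B=0 C=9)
  4. pour(A -> B) -> (A=0 B=7 C=9)
  5. pour(C -> A) -> (A=7 B=7 C=2)
  6. pour(A -> B) -> (A=5 B=9 C=2)
  7. pour(B -> C) -> (A=5 B=1 C=10)
  8. pour(C -> A) -> (A=7 B=1 C=8)
  9. empty(A) -> (A=0 B=1 C=8)
Target reached → yes.

Answer: yes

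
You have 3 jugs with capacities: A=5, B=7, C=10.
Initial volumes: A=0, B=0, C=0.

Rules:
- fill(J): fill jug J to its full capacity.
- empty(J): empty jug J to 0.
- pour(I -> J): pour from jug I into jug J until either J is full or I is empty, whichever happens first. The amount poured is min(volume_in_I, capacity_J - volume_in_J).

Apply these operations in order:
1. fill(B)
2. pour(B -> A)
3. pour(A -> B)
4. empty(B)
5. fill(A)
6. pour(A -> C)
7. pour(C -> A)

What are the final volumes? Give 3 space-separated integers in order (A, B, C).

Step 1: fill(B) -> (A=0 B=7 C=0)
Step 2: pour(B -> A) -> (A=5 B=2 C=0)
Step 3: pour(A -> B) -> (A=0 B=7 C=0)
Step 4: empty(B) -> (A=0 B=0 C=0)
Step 5: fill(A) -> (A=5 B=0 C=0)
Step 6: pour(A -> C) -> (A=0 B=0 C=5)
Step 7: pour(C -> A) -> (A=5 B=0 C=0)

Answer: 5 0 0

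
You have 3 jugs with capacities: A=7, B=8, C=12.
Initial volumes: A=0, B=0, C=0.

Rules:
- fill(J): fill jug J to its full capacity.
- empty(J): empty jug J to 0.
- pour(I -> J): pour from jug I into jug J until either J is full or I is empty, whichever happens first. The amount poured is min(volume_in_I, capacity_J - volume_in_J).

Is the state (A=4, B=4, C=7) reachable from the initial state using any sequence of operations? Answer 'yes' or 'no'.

Answer: no

Derivation:
BFS explored all 474 reachable states.
Reachable set includes: (0,0,0), (0,0,1), (0,0,2), (0,0,3), (0,0,4), (0,0,5), (0,0,6), (0,0,7), (0,0,8), (0,0,9), (0,0,10), (0,0,11) ...
Target (A=4, B=4, C=7) not in reachable set → no.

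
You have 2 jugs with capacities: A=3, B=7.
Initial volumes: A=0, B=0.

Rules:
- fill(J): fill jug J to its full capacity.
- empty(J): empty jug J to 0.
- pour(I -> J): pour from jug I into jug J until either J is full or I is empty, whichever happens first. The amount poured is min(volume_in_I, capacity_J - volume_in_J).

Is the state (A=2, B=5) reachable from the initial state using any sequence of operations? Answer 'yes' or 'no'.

BFS explored all 20 reachable states.
Reachable set includes: (0,0), (0,1), (0,2), (0,3), (0,4), (0,5), (0,6), (0,7), (1,0), (1,7), (2,0), (2,7) ...
Target (A=2, B=5) not in reachable set → no.

Answer: no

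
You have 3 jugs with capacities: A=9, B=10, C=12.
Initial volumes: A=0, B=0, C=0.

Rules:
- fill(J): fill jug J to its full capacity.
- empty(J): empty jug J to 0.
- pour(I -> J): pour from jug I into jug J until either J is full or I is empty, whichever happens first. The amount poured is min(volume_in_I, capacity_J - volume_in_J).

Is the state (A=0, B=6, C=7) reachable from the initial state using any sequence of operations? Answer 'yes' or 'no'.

Answer: yes

Derivation:
BFS from (A=0, B=0, C=0):
  1. fill(A) -> (A=9 B=0 C=0)
  2. fill(B) -> (A=9 B=10 C=0)
  3. pour(A -> C) -> (A=0 B=10 C=9)
  4. fill(A) -> (A=9 B=10 C=9)
  5. pour(A -> C) -> (A=6 B=10 C=12)
  6. empty(C) -> (A=6 B=10 C=0)
  7. pour(B -> C) -> (A=6 B=0 C=10)
  8. pour(A -> B) -> (A=0 B=6 C=10)
  9. fill(A) -> (A=9 B=6 C=10)
  10. pour(A -> C) -> (A=7 B=6 C=12)
  11. empty(C) -> (A=7 B=6 C=0)
  12. pour(A -> C) -> (A=0 B=6 C=7)
Target reached → yes.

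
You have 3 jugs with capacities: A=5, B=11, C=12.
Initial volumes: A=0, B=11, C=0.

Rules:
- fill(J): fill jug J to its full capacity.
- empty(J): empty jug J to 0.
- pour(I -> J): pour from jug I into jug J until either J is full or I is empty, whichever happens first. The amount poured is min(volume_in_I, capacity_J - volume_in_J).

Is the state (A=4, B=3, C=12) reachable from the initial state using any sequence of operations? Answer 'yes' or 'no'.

BFS from (A=0, B=11, C=0):
  1. fill(A) -> (A=5 B=11 C=0)
  2. pour(A -> C) -> (A=0 B=11 C=5)
  3. fill(A) -> (A=5 B=11 C=5)
  4. pour(A -> C) -> (A=0 B=11 C=10)
  5. fill(A) -> (A=5 B=11 C=10)
  6. pour(A -> C) -> (A=3 B=11 C=12)
  7. empty(C) -> (A=3 B=11 C=0)
  8. pour(B -> C) -> (A=3 B=0 C=11)
  9. pour(A -> B) -> (A=0 B=3 C=11)
  10. fill(A) -> (A=5 B=3 C=11)
  11. pour(A -> C) -> (A=4 B=3 C=12)
Target reached → yes.

Answer: yes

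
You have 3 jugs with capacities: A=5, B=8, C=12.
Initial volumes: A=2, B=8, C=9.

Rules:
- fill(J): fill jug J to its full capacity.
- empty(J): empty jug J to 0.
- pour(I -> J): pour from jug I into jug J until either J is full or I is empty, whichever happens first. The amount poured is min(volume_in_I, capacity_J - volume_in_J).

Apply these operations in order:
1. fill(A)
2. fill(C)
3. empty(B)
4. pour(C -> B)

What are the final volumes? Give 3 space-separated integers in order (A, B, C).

Step 1: fill(A) -> (A=5 B=8 C=9)
Step 2: fill(C) -> (A=5 B=8 C=12)
Step 3: empty(B) -> (A=5 B=0 C=12)
Step 4: pour(C -> B) -> (A=5 B=8 C=4)

Answer: 5 8 4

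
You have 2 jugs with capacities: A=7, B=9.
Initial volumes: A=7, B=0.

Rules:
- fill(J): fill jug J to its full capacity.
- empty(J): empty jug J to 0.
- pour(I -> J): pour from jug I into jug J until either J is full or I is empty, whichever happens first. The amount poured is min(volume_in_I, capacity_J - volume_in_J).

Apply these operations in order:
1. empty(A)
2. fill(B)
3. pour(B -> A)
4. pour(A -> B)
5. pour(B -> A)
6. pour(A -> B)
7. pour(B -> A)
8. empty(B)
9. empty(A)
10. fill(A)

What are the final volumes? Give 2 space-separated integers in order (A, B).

Step 1: empty(A) -> (A=0 B=0)
Step 2: fill(B) -> (A=0 B=9)
Step 3: pour(B -> A) -> (A=7 B=2)
Step 4: pour(A -> B) -> (A=0 B=9)
Step 5: pour(B -> A) -> (A=7 B=2)
Step 6: pour(A -> B) -> (A=0 B=9)
Step 7: pour(B -> A) -> (A=7 B=2)
Step 8: empty(B) -> (A=7 B=0)
Step 9: empty(A) -> (A=0 B=0)
Step 10: fill(A) -> (A=7 B=0)

Answer: 7 0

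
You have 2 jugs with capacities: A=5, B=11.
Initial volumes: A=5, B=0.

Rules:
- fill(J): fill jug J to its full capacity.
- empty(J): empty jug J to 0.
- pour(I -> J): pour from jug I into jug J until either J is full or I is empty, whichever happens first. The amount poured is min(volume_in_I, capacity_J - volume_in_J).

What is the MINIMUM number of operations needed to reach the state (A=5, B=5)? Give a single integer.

Answer: 2

Derivation:
BFS from (A=5, B=0). One shortest path:
  1. pour(A -> B) -> (A=0 B=5)
  2. fill(A) -> (A=5 B=5)
Reached target in 2 moves.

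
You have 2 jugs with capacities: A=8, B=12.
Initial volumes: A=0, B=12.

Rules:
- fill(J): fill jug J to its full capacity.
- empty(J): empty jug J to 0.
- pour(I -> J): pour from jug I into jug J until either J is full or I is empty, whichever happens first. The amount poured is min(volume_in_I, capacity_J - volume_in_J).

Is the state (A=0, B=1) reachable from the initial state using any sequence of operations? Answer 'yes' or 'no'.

BFS explored all 10 reachable states.
Reachable set includes: (0,0), (0,4), (0,8), (0,12), (4,0), (4,12), (8,0), (8,4), (8,8), (8,12)
Target (A=0, B=1) not in reachable set → no.

Answer: no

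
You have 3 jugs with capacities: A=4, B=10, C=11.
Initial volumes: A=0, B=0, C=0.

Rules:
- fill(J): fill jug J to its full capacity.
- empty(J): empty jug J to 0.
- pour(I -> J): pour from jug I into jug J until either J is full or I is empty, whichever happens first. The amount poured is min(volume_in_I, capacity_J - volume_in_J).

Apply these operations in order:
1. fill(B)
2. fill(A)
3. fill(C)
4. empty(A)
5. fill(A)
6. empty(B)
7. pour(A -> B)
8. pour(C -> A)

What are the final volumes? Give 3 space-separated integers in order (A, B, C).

Step 1: fill(B) -> (A=0 B=10 C=0)
Step 2: fill(A) -> (A=4 B=10 C=0)
Step 3: fill(C) -> (A=4 B=10 C=11)
Step 4: empty(A) -> (A=0 B=10 C=11)
Step 5: fill(A) -> (A=4 B=10 C=11)
Step 6: empty(B) -> (A=4 B=0 C=11)
Step 7: pour(A -> B) -> (A=0 B=4 C=11)
Step 8: pour(C -> A) -> (A=4 B=4 C=7)

Answer: 4 4 7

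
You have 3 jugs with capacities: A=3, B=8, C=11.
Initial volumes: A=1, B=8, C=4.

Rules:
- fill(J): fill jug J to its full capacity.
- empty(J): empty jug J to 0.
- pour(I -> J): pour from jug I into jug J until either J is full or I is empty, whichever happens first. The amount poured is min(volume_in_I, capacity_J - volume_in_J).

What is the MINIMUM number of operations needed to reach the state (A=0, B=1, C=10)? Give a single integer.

Answer: 6

Derivation:
BFS from (A=1, B=8, C=4). One shortest path:
  1. empty(B) -> (A=1 B=0 C=4)
  2. pour(A -> B) -> (A=0 B=1 C=4)
  3. fill(A) -> (A=3 B=1 C=4)
  4. pour(A -> C) -> (A=0 B=1 C=7)
  5. fill(A) -> (A=3 B=1 C=7)
  6. pour(A -> C) -> (A=0 B=1 C=10)
Reached target in 6 moves.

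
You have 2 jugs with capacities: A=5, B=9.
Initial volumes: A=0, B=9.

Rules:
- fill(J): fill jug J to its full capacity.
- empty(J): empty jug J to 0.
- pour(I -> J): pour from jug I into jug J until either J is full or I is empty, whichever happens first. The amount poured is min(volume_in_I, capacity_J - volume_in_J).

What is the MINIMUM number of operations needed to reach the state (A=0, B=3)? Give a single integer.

Answer: 8

Derivation:
BFS from (A=0, B=9). One shortest path:
  1. pour(B -> A) -> (A=5 B=4)
  2. empty(A) -> (A=0 B=4)
  3. pour(B -> A) -> (A=4 B=0)
  4. fill(B) -> (A=4 B=9)
  5. pour(B -> A) -> (A=5 B=8)
  6. empty(A) -> (A=0 B=8)
  7. pour(B -> A) -> (A=5 B=3)
  8. empty(A) -> (A=0 B=3)
Reached target in 8 moves.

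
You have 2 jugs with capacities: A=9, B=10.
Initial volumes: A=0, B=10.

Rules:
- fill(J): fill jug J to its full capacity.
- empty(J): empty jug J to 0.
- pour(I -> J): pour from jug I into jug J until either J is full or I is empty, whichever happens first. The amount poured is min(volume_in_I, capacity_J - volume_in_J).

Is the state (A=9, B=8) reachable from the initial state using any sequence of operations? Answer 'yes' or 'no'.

BFS from (A=0, B=10):
  1. fill(A) -> (A=9 B=10)
  2. empty(B) -> (A=9 B=0)
  3. pour(A -> B) -> (A=0 B=9)
  4. fill(A) -> (A=9 B=9)
  5. pour(A -> B) -> (A=8 B=10)
  6. empty(B) -> (A=8 B=0)
  7. pour(A -> B) -> (A=0 B=8)
  8. fill(A) -> (A=9 B=8)
Target reached → yes.

Answer: yes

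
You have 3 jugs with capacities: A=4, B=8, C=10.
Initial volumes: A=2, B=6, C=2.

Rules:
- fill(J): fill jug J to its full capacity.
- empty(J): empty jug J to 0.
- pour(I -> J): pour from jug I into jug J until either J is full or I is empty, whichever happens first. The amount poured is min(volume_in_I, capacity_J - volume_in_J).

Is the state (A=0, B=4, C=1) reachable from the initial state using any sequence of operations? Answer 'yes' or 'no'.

BFS explored all 79 reachable states.
Reachable set includes: (0,0,0), (0,0,2), (0,0,4), (0,0,6), (0,0,8), (0,0,10), (0,2,0), (0,2,2), (0,2,4), (0,2,6), (0,2,8), (0,2,10) ...
Target (A=0, B=4, C=1) not in reachable set → no.

Answer: no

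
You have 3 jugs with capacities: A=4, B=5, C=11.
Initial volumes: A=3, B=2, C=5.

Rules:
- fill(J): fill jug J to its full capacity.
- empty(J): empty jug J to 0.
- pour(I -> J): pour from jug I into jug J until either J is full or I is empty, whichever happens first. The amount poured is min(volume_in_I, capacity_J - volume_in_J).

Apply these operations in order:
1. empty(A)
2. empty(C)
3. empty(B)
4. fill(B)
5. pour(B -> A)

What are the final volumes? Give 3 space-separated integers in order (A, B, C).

Answer: 4 1 0

Derivation:
Step 1: empty(A) -> (A=0 B=2 C=5)
Step 2: empty(C) -> (A=0 B=2 C=0)
Step 3: empty(B) -> (A=0 B=0 C=0)
Step 4: fill(B) -> (A=0 B=5 C=0)
Step 5: pour(B -> A) -> (A=4 B=1 C=0)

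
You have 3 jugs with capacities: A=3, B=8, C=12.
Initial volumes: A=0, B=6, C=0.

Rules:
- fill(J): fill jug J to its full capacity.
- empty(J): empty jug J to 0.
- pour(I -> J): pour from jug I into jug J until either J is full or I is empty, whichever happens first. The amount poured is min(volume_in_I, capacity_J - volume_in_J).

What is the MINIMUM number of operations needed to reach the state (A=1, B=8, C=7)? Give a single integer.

Answer: 8

Derivation:
BFS from (A=0, B=6, C=0). One shortest path:
  1. fill(A) -> (A=3 B=6 C=0)
  2. fill(C) -> (A=3 B=6 C=12)
  3. pour(C -> B) -> (A=3 B=8 C=10)
  4. empty(B) -> (A=3 B=0 C=10)
  5. pour(A -> B) -> (A=0 B=3 C=10)
  6. fill(A) -> (A=3 B=3 C=10)
  7. pour(A -> C) -> (A=1 B=3 C=12)
  8. pour(C -> B) -> (A=1 B=8 C=7)
Reached target in 8 moves.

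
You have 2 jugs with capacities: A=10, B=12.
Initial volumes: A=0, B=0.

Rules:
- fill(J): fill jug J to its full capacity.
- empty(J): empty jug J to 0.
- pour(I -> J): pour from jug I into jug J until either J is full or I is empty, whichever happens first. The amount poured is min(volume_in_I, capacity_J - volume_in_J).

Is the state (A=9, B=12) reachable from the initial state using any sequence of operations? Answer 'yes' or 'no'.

Answer: no

Derivation:
BFS explored all 22 reachable states.
Reachable set includes: (0,0), (0,2), (0,4), (0,6), (0,8), (0,10), (0,12), (2,0), (2,12), (4,0), (4,12), (6,0) ...
Target (A=9, B=12) not in reachable set → no.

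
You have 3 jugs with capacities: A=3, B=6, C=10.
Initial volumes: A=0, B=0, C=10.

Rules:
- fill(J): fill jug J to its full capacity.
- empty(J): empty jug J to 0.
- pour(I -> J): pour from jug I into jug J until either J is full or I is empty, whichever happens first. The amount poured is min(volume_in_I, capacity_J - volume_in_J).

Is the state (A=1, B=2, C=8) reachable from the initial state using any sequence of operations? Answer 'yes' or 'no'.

BFS explored all 218 reachable states.
Reachable set includes: (0,0,0), (0,0,1), (0,0,2), (0,0,3), (0,0,4), (0,0,5), (0,0,6), (0,0,7), (0,0,8), (0,0,9), (0,0,10), (0,1,0) ...
Target (A=1, B=2, C=8) not in reachable set → no.

Answer: no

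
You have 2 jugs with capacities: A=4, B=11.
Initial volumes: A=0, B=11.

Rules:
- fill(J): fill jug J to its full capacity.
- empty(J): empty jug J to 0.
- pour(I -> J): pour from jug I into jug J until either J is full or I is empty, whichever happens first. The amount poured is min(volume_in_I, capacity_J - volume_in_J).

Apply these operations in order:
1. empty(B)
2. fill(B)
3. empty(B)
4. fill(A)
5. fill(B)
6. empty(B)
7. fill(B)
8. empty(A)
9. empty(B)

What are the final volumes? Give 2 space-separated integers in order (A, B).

Answer: 0 0

Derivation:
Step 1: empty(B) -> (A=0 B=0)
Step 2: fill(B) -> (A=0 B=11)
Step 3: empty(B) -> (A=0 B=0)
Step 4: fill(A) -> (A=4 B=0)
Step 5: fill(B) -> (A=4 B=11)
Step 6: empty(B) -> (A=4 B=0)
Step 7: fill(B) -> (A=4 B=11)
Step 8: empty(A) -> (A=0 B=11)
Step 9: empty(B) -> (A=0 B=0)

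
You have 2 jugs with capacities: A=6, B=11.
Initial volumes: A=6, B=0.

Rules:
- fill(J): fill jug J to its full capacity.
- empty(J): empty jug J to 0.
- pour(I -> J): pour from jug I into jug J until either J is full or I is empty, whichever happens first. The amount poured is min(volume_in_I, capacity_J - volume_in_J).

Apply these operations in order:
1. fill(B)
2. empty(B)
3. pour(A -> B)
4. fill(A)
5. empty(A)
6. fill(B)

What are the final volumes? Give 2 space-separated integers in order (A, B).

Step 1: fill(B) -> (A=6 B=11)
Step 2: empty(B) -> (A=6 B=0)
Step 3: pour(A -> B) -> (A=0 B=6)
Step 4: fill(A) -> (A=6 B=6)
Step 5: empty(A) -> (A=0 B=6)
Step 6: fill(B) -> (A=0 B=11)

Answer: 0 11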